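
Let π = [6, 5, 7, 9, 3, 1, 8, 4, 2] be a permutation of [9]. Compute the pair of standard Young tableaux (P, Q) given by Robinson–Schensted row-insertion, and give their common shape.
P = [1, 2, 8] / [3, 4] / [5, 7] / [6, 9];  Q = [1, 3, 4] / [2, 7] / [5, 8] / [6, 9];  common shape = (3, 2, 2, 2)

Row-insert the values π_1, π_2, … into P one at a time, bumping the leftmost entry strictly greater than the inserted value down to the next row. The recording tableau Q records, in position (i, j), the step at which that cell was added to P.
  Insert 6 (step 1): P = [6];  Q = [1]
  Insert 5 (step 2): P = [5] / [6];  Q = [1] / [2]
  Insert 7 (step 3): P = [5, 7] / [6];  Q = [1, 3] / [2]
  Insert 9 (step 4): P = [5, 7, 9] / [6];  Q = [1, 3, 4] / [2]
  Insert 3 (step 5): P = [3, 7, 9] / [5] / [6];  Q = [1, 3, 4] / [2] / [5]
  Insert 1 (step 6): P = [1, 7, 9] / [3] / [5] / [6];  Q = [1, 3, 4] / [2] / [5] / [6]
  Insert 8 (step 7): P = [1, 7, 8] / [3, 9] / [5] / [6];  Q = [1, 3, 4] / [2, 7] / [5] / [6]
  Insert 4 (step 8): P = [1, 4, 8] / [3, 7] / [5, 9] / [6];  Q = [1, 3, 4] / [2, 7] / [5, 8] / [6]
  Insert 2 (step 9): P = [1, 2, 8] / [3, 4] / [5, 7] / [6, 9];  Q = [1, 3, 4] / [2, 7] / [5, 8] / [6, 9]
Final shape: (3, 2, 2, 2).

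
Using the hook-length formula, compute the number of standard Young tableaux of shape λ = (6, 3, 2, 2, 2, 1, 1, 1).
# SYT of shape (6, 3, 2, 2, 2, 1, 1, 1) = 5361664

Hook-length formula: f^λ = n! / Π hook(c), product over all cells c of the Young diagram. For λ = (6, 3, 2, 2, 2, 1, 1, 1), n = 18 boxes. Hook lengths by row (left-to-right, top-to-bottom): [13, 9, 5, 3, 2, 1]; [9, 5, 1]; [7, 3]; [6, 2]; [5, 1]; [3]; [2]; [1]. Product of hooks = 1194102000. So f^λ = 18! / 1194102000 = 6402373705728000 / 1194102000 = 5361664.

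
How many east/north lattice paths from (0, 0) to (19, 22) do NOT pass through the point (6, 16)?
Number of paths = 242638270284

Total paths from (0, 0) to (19, 22): C(41, 19) = 244662670200. Paths through (6, 16): (paths (0, 0) → (6, 16)) × (paths (6, 16) → (19, 22)) = C(22, 6) · C(19, 13) = 74613 · 27132 = 2024399916. Avoidance count = 244662670200 − 2024399916 = 242638270284.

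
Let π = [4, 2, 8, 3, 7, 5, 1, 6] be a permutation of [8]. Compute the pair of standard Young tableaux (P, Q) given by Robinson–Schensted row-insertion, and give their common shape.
P = [1, 3, 5, 6] / [2, 7] / [4] / [8];  Q = [1, 3, 5, 8] / [2, 4] / [6] / [7];  common shape = (4, 2, 1, 1)

Row-insert the values π_1, π_2, … into P one at a time, bumping the leftmost entry strictly greater than the inserted value down to the next row. The recording tableau Q records, in position (i, j), the step at which that cell was added to P.
  Insert 4 (step 1): P = [4];  Q = [1]
  Insert 2 (step 2): P = [2] / [4];  Q = [1] / [2]
  Insert 8 (step 3): P = [2, 8] / [4];  Q = [1, 3] / [2]
  Insert 3 (step 4): P = [2, 3] / [4, 8];  Q = [1, 3] / [2, 4]
  Insert 7 (step 5): P = [2, 3, 7] / [4, 8];  Q = [1, 3, 5] / [2, 4]
  Insert 5 (step 6): P = [2, 3, 5] / [4, 7] / [8];  Q = [1, 3, 5] / [2, 4] / [6]
  Insert 1 (step 7): P = [1, 3, 5] / [2, 7] / [4] / [8];  Q = [1, 3, 5] / [2, 4] / [6] / [7]
  Insert 6 (step 8): P = [1, 3, 5, 6] / [2, 7] / [4] / [8];  Q = [1, 3, 5, 8] / [2, 4] / [6] / [7]
Final shape: (4, 2, 1, 1).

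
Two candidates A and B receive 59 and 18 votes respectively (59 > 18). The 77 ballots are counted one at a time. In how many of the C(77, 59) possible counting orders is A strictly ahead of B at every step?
Strict-lead orderings = 87065190340775800

Total orderings of the 77 votes with 59 for A: C(77, 59) = 163512674542432600. By the Bertrand ballot formula (Cycle Lemma / reflection principle), the number of orderings in which A is strictly ahead of B throughout is (p − q)/(p + q) · C(p + q, p) = (59 − 18)/(59 + 18) · 163512674542432600 = 87065190340775800.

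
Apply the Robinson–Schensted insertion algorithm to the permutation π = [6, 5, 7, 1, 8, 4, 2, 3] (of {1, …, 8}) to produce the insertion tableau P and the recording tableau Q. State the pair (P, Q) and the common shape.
P = [1, 2, 3] / [4, 7, 8] / [5] / [6];  Q = [1, 3, 5] / [2, 6, 8] / [4] / [7];  common shape = (3, 3, 1, 1)

Row-insert the values π_1, π_2, … into P one at a time, bumping the leftmost entry strictly greater than the inserted value down to the next row. The recording tableau Q records, in position (i, j), the step at which that cell was added to P.
  Insert 6 (step 1): P = [6];  Q = [1]
  Insert 5 (step 2): P = [5] / [6];  Q = [1] / [2]
  Insert 7 (step 3): P = [5, 7] / [6];  Q = [1, 3] / [2]
  Insert 1 (step 4): P = [1, 7] / [5] / [6];  Q = [1, 3] / [2] / [4]
  Insert 8 (step 5): P = [1, 7, 8] / [5] / [6];  Q = [1, 3, 5] / [2] / [4]
  Insert 4 (step 6): P = [1, 4, 8] / [5, 7] / [6];  Q = [1, 3, 5] / [2, 6] / [4]
  Insert 2 (step 7): P = [1, 2, 8] / [4, 7] / [5] / [6];  Q = [1, 3, 5] / [2, 6] / [4] / [7]
  Insert 3 (step 8): P = [1, 2, 3] / [4, 7, 8] / [5] / [6];  Q = [1, 3, 5] / [2, 6, 8] / [4] / [7]
Final shape: (3, 3, 1, 1).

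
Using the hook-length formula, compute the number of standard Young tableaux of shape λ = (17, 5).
# SYT of shape (17, 5) = 19019

Hook-length formula: f^λ = n! / Π hook(c), product over all cells c of the Young diagram. For λ = (17, 5), n = 22 boxes. Hook lengths by row (left-to-right, top-to-bottom): [18, 17, 16, 15, 14, 12, 11, 10, 9, 8, 7, 6, 5, 4, 3, 2, 1]; [5, 4, 3, 2, 1]. Product of hooks = 59098834206720000. So f^λ = 22! / 59098834206720000 = 1124000727777607680000 / 59098834206720000 = 19019.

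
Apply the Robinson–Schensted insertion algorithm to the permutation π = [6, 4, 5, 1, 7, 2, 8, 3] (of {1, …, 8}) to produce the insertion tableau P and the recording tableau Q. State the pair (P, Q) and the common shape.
P = [1, 2, 3, 8] / [4, 5, 7] / [6];  Q = [1, 3, 5, 7] / [2, 6, 8] / [4];  common shape = (4, 3, 1)

Row-insert the values π_1, π_2, … into P one at a time, bumping the leftmost entry strictly greater than the inserted value down to the next row. The recording tableau Q records, in position (i, j), the step at which that cell was added to P.
  Insert 6 (step 1): P = [6];  Q = [1]
  Insert 4 (step 2): P = [4] / [6];  Q = [1] / [2]
  Insert 5 (step 3): P = [4, 5] / [6];  Q = [1, 3] / [2]
  Insert 1 (step 4): P = [1, 5] / [4] / [6];  Q = [1, 3] / [2] / [4]
  Insert 7 (step 5): P = [1, 5, 7] / [4] / [6];  Q = [1, 3, 5] / [2] / [4]
  Insert 2 (step 6): P = [1, 2, 7] / [4, 5] / [6];  Q = [1, 3, 5] / [2, 6] / [4]
  Insert 8 (step 7): P = [1, 2, 7, 8] / [4, 5] / [6];  Q = [1, 3, 5, 7] / [2, 6] / [4]
  Insert 3 (step 8): P = [1, 2, 3, 8] / [4, 5, 7] / [6];  Q = [1, 3, 5, 7] / [2, 6, 8] / [4]
Final shape: (4, 3, 1).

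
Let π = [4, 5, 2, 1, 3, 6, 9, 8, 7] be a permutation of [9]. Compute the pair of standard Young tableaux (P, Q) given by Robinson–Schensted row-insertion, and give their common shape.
P = [1, 3, 6, 7] / [2, 5, 8] / [4, 9];  Q = [1, 2, 6, 7] / [3, 5, 8] / [4, 9];  common shape = (4, 3, 2)

Row-insert the values π_1, π_2, … into P one at a time, bumping the leftmost entry strictly greater than the inserted value down to the next row. The recording tableau Q records, in position (i, j), the step at which that cell was added to P.
  Insert 4 (step 1): P = [4];  Q = [1]
  Insert 5 (step 2): P = [4, 5];  Q = [1, 2]
  Insert 2 (step 3): P = [2, 5] / [4];  Q = [1, 2] / [3]
  Insert 1 (step 4): P = [1, 5] / [2] / [4];  Q = [1, 2] / [3] / [4]
  Insert 3 (step 5): P = [1, 3] / [2, 5] / [4];  Q = [1, 2] / [3, 5] / [4]
  Insert 6 (step 6): P = [1, 3, 6] / [2, 5] / [4];  Q = [1, 2, 6] / [3, 5] / [4]
  Insert 9 (step 7): P = [1, 3, 6, 9] / [2, 5] / [4];  Q = [1, 2, 6, 7] / [3, 5] / [4]
  Insert 8 (step 8): P = [1, 3, 6, 8] / [2, 5, 9] / [4];  Q = [1, 2, 6, 7] / [3, 5, 8] / [4]
  Insert 7 (step 9): P = [1, 3, 6, 7] / [2, 5, 8] / [4, 9];  Q = [1, 2, 6, 7] / [3, 5, 8] / [4, 9]
Final shape: (4, 3, 2).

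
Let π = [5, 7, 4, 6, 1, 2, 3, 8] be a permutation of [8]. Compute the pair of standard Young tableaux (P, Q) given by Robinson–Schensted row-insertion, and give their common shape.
P = [1, 2, 3, 8] / [4, 6] / [5, 7];  Q = [1, 2, 7, 8] / [3, 4] / [5, 6];  common shape = (4, 2, 2)

Row-insert the values π_1, π_2, … into P one at a time, bumping the leftmost entry strictly greater than the inserted value down to the next row. The recording tableau Q records, in position (i, j), the step at which that cell was added to P.
  Insert 5 (step 1): P = [5];  Q = [1]
  Insert 7 (step 2): P = [5, 7];  Q = [1, 2]
  Insert 4 (step 3): P = [4, 7] / [5];  Q = [1, 2] / [3]
  Insert 6 (step 4): P = [4, 6] / [5, 7];  Q = [1, 2] / [3, 4]
  Insert 1 (step 5): P = [1, 6] / [4, 7] / [5];  Q = [1, 2] / [3, 4] / [5]
  Insert 2 (step 6): P = [1, 2] / [4, 6] / [5, 7];  Q = [1, 2] / [3, 4] / [5, 6]
  Insert 3 (step 7): P = [1, 2, 3] / [4, 6] / [5, 7];  Q = [1, 2, 7] / [3, 4] / [5, 6]
  Insert 8 (step 8): P = [1, 2, 3, 8] / [4, 6] / [5, 7];  Q = [1, 2, 7, 8] / [3, 4] / [5, 6]
Final shape: (4, 2, 2).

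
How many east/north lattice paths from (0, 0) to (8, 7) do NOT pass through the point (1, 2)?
Number of paths = 4059

Total paths from (0, 0) to (8, 7): C(15, 8) = 6435. Paths through (1, 2): (paths (0, 0) → (1, 2)) × (paths (1, 2) → (8, 7)) = C(3, 1) · C(12, 7) = 3 · 792 = 2376. Avoidance count = 6435 − 2376 = 4059.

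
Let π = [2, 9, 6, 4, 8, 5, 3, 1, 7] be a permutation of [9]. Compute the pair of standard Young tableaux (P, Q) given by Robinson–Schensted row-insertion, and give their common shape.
P = [1, 3, 5, 7] / [2, 8] / [4] / [6] / [9];  Q = [1, 2, 5, 9] / [3, 6] / [4] / [7] / [8];  common shape = (4, 2, 1, 1, 1)

Row-insert the values π_1, π_2, … into P one at a time, bumping the leftmost entry strictly greater than the inserted value down to the next row. The recording tableau Q records, in position (i, j), the step at which that cell was added to P.
  Insert 2 (step 1): P = [2];  Q = [1]
  Insert 9 (step 2): P = [2, 9];  Q = [1, 2]
  Insert 6 (step 3): P = [2, 6] / [9];  Q = [1, 2] / [3]
  Insert 4 (step 4): P = [2, 4] / [6] / [9];  Q = [1, 2] / [3] / [4]
  Insert 8 (step 5): P = [2, 4, 8] / [6] / [9];  Q = [1, 2, 5] / [3] / [4]
  Insert 5 (step 6): P = [2, 4, 5] / [6, 8] / [9];  Q = [1, 2, 5] / [3, 6] / [4]
  Insert 3 (step 7): P = [2, 3, 5] / [4, 8] / [6] / [9];  Q = [1, 2, 5] / [3, 6] / [4] / [7]
  Insert 1 (step 8): P = [1, 3, 5] / [2, 8] / [4] / [6] / [9];  Q = [1, 2, 5] / [3, 6] / [4] / [7] / [8]
  Insert 7 (step 9): P = [1, 3, 5, 7] / [2, 8] / [4] / [6] / [9];  Q = [1, 2, 5, 9] / [3, 6] / [4] / [7] / [8]
Final shape: (4, 2, 1, 1, 1).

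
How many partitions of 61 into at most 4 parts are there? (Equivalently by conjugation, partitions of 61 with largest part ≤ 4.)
p(61, parts ≤ 4) = 1991

Use the recurrence p(n, m) = p(n, m−1) + p(n−m, m): either the largest part is < m (count p(n, m−1)) or the largest part is exactly m (remove one copy of m, count p(n−m, m)). With p(0, ·) = 1 this gives p(61, parts ≤ 4) = 1991. (By conjugating Young diagrams, this also counts partitions of 61 into at most 4 parts.)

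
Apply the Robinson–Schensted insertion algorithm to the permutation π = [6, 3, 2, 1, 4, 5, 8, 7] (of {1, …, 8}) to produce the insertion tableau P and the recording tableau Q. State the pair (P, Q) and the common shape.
P = [1, 4, 5, 7] / [2, 8] / [3] / [6];  Q = [1, 5, 6, 7] / [2, 8] / [3] / [4];  common shape = (4, 2, 1, 1)

Row-insert the values π_1, π_2, … into P one at a time, bumping the leftmost entry strictly greater than the inserted value down to the next row. The recording tableau Q records, in position (i, j), the step at which that cell was added to P.
  Insert 6 (step 1): P = [6];  Q = [1]
  Insert 3 (step 2): P = [3] / [6];  Q = [1] / [2]
  Insert 2 (step 3): P = [2] / [3] / [6];  Q = [1] / [2] / [3]
  Insert 1 (step 4): P = [1] / [2] / [3] / [6];  Q = [1] / [2] / [3] / [4]
  Insert 4 (step 5): P = [1, 4] / [2] / [3] / [6];  Q = [1, 5] / [2] / [3] / [4]
  Insert 5 (step 6): P = [1, 4, 5] / [2] / [3] / [6];  Q = [1, 5, 6] / [2] / [3] / [4]
  Insert 8 (step 7): P = [1, 4, 5, 8] / [2] / [3] / [6];  Q = [1, 5, 6, 7] / [2] / [3] / [4]
  Insert 7 (step 8): P = [1, 4, 5, 7] / [2, 8] / [3] / [6];  Q = [1, 5, 6, 7] / [2, 8] / [3] / [4]
Final shape: (4, 2, 1, 1).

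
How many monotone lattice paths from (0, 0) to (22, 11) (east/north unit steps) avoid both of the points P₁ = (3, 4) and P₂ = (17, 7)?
Number of paths = 129903416

Inclusion–exclusion. Total paths: C(33, 22) = 193536720. Through P₁: C(7, 3)·C(26, 19) = 23023000. Through P₂: C(24, 17)·C(9, 5) = 43609104. Since P₁ is strictly southwest of P₂, a monotone path through both must visit P₁ then P₂; paths through both = C(7, 3)·C(17, 14)·C(9, 5) = 2998800. Avoid both = 193536720 − 23023000 − 43609104 + 2998800 = 129903416.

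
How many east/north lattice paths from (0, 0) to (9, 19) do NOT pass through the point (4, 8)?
Number of paths = 4744740

Total paths from (0, 0) to (9, 19): C(28, 9) = 6906900. Paths through (4, 8): (paths (0, 0) → (4, 8)) × (paths (4, 8) → (9, 19)) = C(12, 4) · C(16, 5) = 495 · 4368 = 2162160. Avoidance count = 6906900 − 2162160 = 4744740.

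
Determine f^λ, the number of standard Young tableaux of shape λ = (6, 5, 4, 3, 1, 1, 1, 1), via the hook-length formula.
# SYT of shape (6, 5, 4, 3, 1, 1, 1, 1) = 2865139200

Hook-length formula: f^λ = n! / Π hook(c), product over all cells c of the Young diagram. For λ = (6, 5, 4, 3, 1, 1, 1, 1), n = 22 boxes. Hook lengths by row (left-to-right, top-to-bottom): [13, 8, 7, 5, 3, 1]; [11, 6, 5, 3, 1]; [9, 4, 3, 1]; [7, 2, 1]; [4]; [3]; [2]; [1]. Product of hooks = 392302310400. So f^λ = 22! / 392302310400 = 1124000727777607680000 / 392302310400 = 2865139200.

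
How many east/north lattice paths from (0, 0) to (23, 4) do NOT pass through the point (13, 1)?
Number of paths = 13546

Total paths from (0, 0) to (23, 4): C(27, 23) = 17550. Paths through (13, 1): (paths (0, 0) → (13, 1)) × (paths (13, 1) → (23, 4)) = C(14, 13) · C(13, 10) = 14 · 286 = 4004. Avoidance count = 17550 − 4004 = 13546.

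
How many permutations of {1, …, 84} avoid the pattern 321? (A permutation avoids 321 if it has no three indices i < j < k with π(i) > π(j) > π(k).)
C_84 = 270557451039395118028642463289168566420671280440

These 321-avoiding permutations are counted by the Catalan number C_n = (1/(n + 1)) · C(2n, n). For n = 84: C_84 = (1/85) · C(168, 84) = 22997383338348585032434609379579328145757058837400/85 = 270557451039395118028642463289168566420671280440.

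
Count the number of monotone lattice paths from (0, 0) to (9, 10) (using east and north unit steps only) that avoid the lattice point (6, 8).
Number of paths = 62348

Total paths from (0, 0) to (9, 10): C(19, 9) = 92378. Paths through (6, 8): (paths (0, 0) → (6, 8)) × (paths (6, 8) → (9, 10)) = C(14, 6) · C(5, 3) = 3003 · 10 = 30030. Avoidance count = 92378 − 30030 = 62348.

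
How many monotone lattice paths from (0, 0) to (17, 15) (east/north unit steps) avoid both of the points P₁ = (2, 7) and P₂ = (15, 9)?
Number of paths = 511567144

Inclusion–exclusion. Total paths: C(32, 17) = 565722720. Through P₁: C(9, 2)·C(23, 15) = 17651304. Through P₂: C(24, 15)·C(8, 2) = 36610112. Since P₁ is strictly southwest of P₂, a monotone path through both must visit P₁ then P₂; paths through both = C(9, 2)·C(15, 13)·C(8, 2) = 105840. Avoid both = 565722720 − 17651304 − 36610112 + 105840 = 511567144.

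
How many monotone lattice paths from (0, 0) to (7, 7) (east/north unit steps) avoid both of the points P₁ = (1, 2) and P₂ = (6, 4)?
Number of paths = 1458

Inclusion–exclusion. Total paths: C(14, 7) = 3432. Through P₁: C(3, 1)·C(11, 6) = 1386. Through P₂: C(10, 6)·C(4, 1) = 840. Since P₁ is strictly southwest of P₂, a monotone path through both must visit P₁ then P₂; paths through both = C(3, 1)·C(7, 5)·C(4, 1) = 252. Avoid both = 3432 − 1386 − 840 + 252 = 1458.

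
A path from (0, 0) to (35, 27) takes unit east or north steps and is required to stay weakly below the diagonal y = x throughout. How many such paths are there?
Number of paths = 69923143311577493

By the reflection principle (André's argument), the number of monotone paths to (35, 27) with n ≤ m that never go above y = x is C(62, 35) − C(62, 36) = 279692573246309972 − 209769429934732479 = 69923143311577493.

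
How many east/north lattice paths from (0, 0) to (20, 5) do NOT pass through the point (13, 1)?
Number of paths = 48510

Total paths from (0, 0) to (20, 5): C(25, 20) = 53130. Paths through (13, 1): (paths (0, 0) → (13, 1)) × (paths (13, 1) → (20, 5)) = C(14, 13) · C(11, 7) = 14 · 330 = 4620. Avoidance count = 53130 − 4620 = 48510.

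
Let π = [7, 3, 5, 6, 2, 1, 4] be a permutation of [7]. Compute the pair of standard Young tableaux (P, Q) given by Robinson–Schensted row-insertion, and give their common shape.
P = [1, 4, 6] / [2, 5] / [3] / [7];  Q = [1, 3, 4] / [2, 7] / [5] / [6];  common shape = (3, 2, 1, 1)

Row-insert the values π_1, π_2, … into P one at a time, bumping the leftmost entry strictly greater than the inserted value down to the next row. The recording tableau Q records, in position (i, j), the step at which that cell was added to P.
  Insert 7 (step 1): P = [7];  Q = [1]
  Insert 3 (step 2): P = [3] / [7];  Q = [1] / [2]
  Insert 5 (step 3): P = [3, 5] / [7];  Q = [1, 3] / [2]
  Insert 6 (step 4): P = [3, 5, 6] / [7];  Q = [1, 3, 4] / [2]
  Insert 2 (step 5): P = [2, 5, 6] / [3] / [7];  Q = [1, 3, 4] / [2] / [5]
  Insert 1 (step 6): P = [1, 5, 6] / [2] / [3] / [7];  Q = [1, 3, 4] / [2] / [5] / [6]
  Insert 4 (step 7): P = [1, 4, 6] / [2, 5] / [3] / [7];  Q = [1, 3, 4] / [2, 7] / [5] / [6]
Final shape: (3, 2, 1, 1).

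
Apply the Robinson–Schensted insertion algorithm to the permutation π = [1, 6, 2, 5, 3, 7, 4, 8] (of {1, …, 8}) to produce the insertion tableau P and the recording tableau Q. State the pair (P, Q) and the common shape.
P = [1, 2, 3, 4, 8] / [5, 7] / [6];  Q = [1, 2, 4, 6, 8] / [3, 7] / [5];  common shape = (5, 2, 1)

Row-insert the values π_1, π_2, … into P one at a time, bumping the leftmost entry strictly greater than the inserted value down to the next row. The recording tableau Q records, in position (i, j), the step at which that cell was added to P.
  Insert 1 (step 1): P = [1];  Q = [1]
  Insert 6 (step 2): P = [1, 6];  Q = [1, 2]
  Insert 2 (step 3): P = [1, 2] / [6];  Q = [1, 2] / [3]
  Insert 5 (step 4): P = [1, 2, 5] / [6];  Q = [1, 2, 4] / [3]
  Insert 3 (step 5): P = [1, 2, 3] / [5] / [6];  Q = [1, 2, 4] / [3] / [5]
  Insert 7 (step 6): P = [1, 2, 3, 7] / [5] / [6];  Q = [1, 2, 4, 6] / [3] / [5]
  Insert 4 (step 7): P = [1, 2, 3, 4] / [5, 7] / [6];  Q = [1, 2, 4, 6] / [3, 7] / [5]
  Insert 8 (step 8): P = [1, 2, 3, 4, 8] / [5, 7] / [6];  Q = [1, 2, 4, 6, 8] / [3, 7] / [5]
Final shape: (5, 2, 1).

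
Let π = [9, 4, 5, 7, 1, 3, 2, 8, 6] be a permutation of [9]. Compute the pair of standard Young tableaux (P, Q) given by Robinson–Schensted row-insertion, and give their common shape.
P = [1, 2, 6, 8] / [3, 5, 7] / [4] / [9];  Q = [1, 3, 4, 8] / [2, 6, 9] / [5] / [7];  common shape = (4, 3, 1, 1)

Row-insert the values π_1, π_2, … into P one at a time, bumping the leftmost entry strictly greater than the inserted value down to the next row. The recording tableau Q records, in position (i, j), the step at which that cell was added to P.
  Insert 9 (step 1): P = [9];  Q = [1]
  Insert 4 (step 2): P = [4] / [9];  Q = [1] / [2]
  Insert 5 (step 3): P = [4, 5] / [9];  Q = [1, 3] / [2]
  Insert 7 (step 4): P = [4, 5, 7] / [9];  Q = [1, 3, 4] / [2]
  Insert 1 (step 5): P = [1, 5, 7] / [4] / [9];  Q = [1, 3, 4] / [2] / [5]
  Insert 3 (step 6): P = [1, 3, 7] / [4, 5] / [9];  Q = [1, 3, 4] / [2, 6] / [5]
  Insert 2 (step 7): P = [1, 2, 7] / [3, 5] / [4] / [9];  Q = [1, 3, 4] / [2, 6] / [5] / [7]
  Insert 8 (step 8): P = [1, 2, 7, 8] / [3, 5] / [4] / [9];  Q = [1, 3, 4, 8] / [2, 6] / [5] / [7]
  Insert 6 (step 9): P = [1, 2, 6, 8] / [3, 5, 7] / [4] / [9];  Q = [1, 3, 4, 8] / [2, 6, 9] / [5] / [7]
Final shape: (4, 3, 1, 1).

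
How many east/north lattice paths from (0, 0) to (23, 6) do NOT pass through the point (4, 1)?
Number of paths = 262500

Total paths from (0, 0) to (23, 6): C(29, 23) = 475020. Paths through (4, 1): (paths (0, 0) → (4, 1)) × (paths (4, 1) → (23, 6)) = C(5, 4) · C(24, 19) = 5 · 42504 = 212520. Avoidance count = 475020 − 212520 = 262500.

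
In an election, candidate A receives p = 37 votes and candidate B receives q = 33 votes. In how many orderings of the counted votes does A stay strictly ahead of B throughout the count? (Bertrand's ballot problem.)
Strict-lead orderings = 5727227396045850968

Total orderings of the 70 votes with 37 for A: C(70, 37) = 100226479430802391940. By the Bertrand ballot formula (Cycle Lemma / reflection principle), the number of orderings in which A is strictly ahead of B throughout is (p − q)/(p + q) · C(p + q, p) = (37 − 33)/(37 + 33) · 100226479430802391940 = 5727227396045850968.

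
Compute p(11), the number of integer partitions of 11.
p(11) = 56

List all partitions of 11: 11, 10+1, 9+2, 9+1+1, 8+3, 8+2+1, 8+1+1+1, 7+4, 7+3+1, 7+2+2, 7+2+1+1, 7+1+1+1+1, 6+5, 6+4+1, 6+3+2, 6+3+1+1, 6+2+2+1, 6+2+1+1+1, 6+1+1+1+1+1, 5+5+1, 5+4+2, 5+4+1+1, 5+3+3, 5+3+2+1, 5+3+1+1+1, 5+2+2+2, 5+2+2+1+1, 5+2+1+1+1+1, 5+1+1+1+1+1+1, 4+4+3, … (56 total). Counting them gives p(11) = 56.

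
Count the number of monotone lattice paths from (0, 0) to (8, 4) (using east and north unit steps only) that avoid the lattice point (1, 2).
Number of paths = 387

Total paths from (0, 0) to (8, 4): C(12, 8) = 495. Paths through (1, 2): (paths (0, 0) → (1, 2)) × (paths (1, 2) → (8, 4)) = C(3, 1) · C(9, 7) = 3 · 36 = 108. Avoidance count = 495 − 108 = 387.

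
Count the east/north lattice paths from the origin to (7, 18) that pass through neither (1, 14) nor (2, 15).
Number of paths = 471614

Inclusion–exclusion. Total paths: C(25, 7) = 480700. Through P₁: C(15, 1)·C(10, 6) = 3150. Through P₂: C(17, 2)·C(8, 5) = 7616. Since P₁ is strictly southwest of P₂, a monotone path through both must visit P₁ then P₂; paths through both = C(15, 1)·C(2, 1)·C(8, 5) = 1680. Avoid both = 480700 − 3150 − 7616 + 1680 = 471614.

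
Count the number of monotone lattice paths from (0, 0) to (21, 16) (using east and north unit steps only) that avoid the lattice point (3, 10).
Number of paths = 12837280214

Total paths from (0, 0) to (21, 16): C(37, 21) = 12875774670. Paths through (3, 10): (paths (0, 0) → (3, 10)) × (paths (3, 10) → (21, 16)) = C(13, 3) · C(24, 18) = 286 · 134596 = 38494456. Avoidance count = 12875774670 − 38494456 = 12837280214.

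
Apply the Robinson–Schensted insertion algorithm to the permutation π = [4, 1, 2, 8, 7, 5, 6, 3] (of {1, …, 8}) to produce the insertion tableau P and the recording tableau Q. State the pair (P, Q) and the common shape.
P = [1, 2, 3, 6] / [4, 5] / [7] / [8];  Q = [1, 3, 4, 7] / [2, 5] / [6] / [8];  common shape = (4, 2, 1, 1)

Row-insert the values π_1, π_2, … into P one at a time, bumping the leftmost entry strictly greater than the inserted value down to the next row. The recording tableau Q records, in position (i, j), the step at which that cell was added to P.
  Insert 4 (step 1): P = [4];  Q = [1]
  Insert 1 (step 2): P = [1] / [4];  Q = [1] / [2]
  Insert 2 (step 3): P = [1, 2] / [4];  Q = [1, 3] / [2]
  Insert 8 (step 4): P = [1, 2, 8] / [4];  Q = [1, 3, 4] / [2]
  Insert 7 (step 5): P = [1, 2, 7] / [4, 8];  Q = [1, 3, 4] / [2, 5]
  Insert 5 (step 6): P = [1, 2, 5] / [4, 7] / [8];  Q = [1, 3, 4] / [2, 5] / [6]
  Insert 6 (step 7): P = [1, 2, 5, 6] / [4, 7] / [8];  Q = [1, 3, 4, 7] / [2, 5] / [6]
  Insert 3 (step 8): P = [1, 2, 3, 6] / [4, 5] / [7] / [8];  Q = [1, 3, 4, 7] / [2, 5] / [6] / [8]
Final shape: (4, 2, 1, 1).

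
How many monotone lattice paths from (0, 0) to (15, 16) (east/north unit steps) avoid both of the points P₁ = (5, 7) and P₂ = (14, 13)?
Number of paths = 162999459

Inclusion–exclusion. Total paths: C(31, 15) = 300540195. Through P₁: C(12, 5)·C(19, 10) = 73163376. Through P₂: C(27, 14)·C(4, 1) = 80233200. Since P₁ is strictly southwest of P₂, a monotone path through both must visit P₁ then P₂; paths through both = C(12, 5)·C(15, 9)·C(4, 1) = 15855840. Avoid both = 300540195 − 73163376 − 80233200 + 15855840 = 162999459.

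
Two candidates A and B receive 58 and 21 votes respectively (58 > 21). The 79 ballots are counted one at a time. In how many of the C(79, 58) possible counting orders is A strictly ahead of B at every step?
Strict-lead orderings = 3488967060781725380

Total orderings of the 79 votes with 58 for A: C(79, 58) = 7449416156804224460. By the Bertrand ballot formula (Cycle Lemma / reflection principle), the number of orderings in which A is strictly ahead of B throughout is (p − q)/(p + q) · C(p + q, p) = (58 − 21)/(58 + 21) · 7449416156804224460 = 3488967060781725380.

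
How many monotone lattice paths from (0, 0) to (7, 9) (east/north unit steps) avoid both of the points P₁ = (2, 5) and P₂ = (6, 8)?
Number of paths = 4258

Inclusion–exclusion. Total paths: C(16, 7) = 11440. Through P₁: C(7, 2)·C(9, 5) = 2646. Through P₂: C(14, 6)·C(2, 1) = 6006. Since P₁ is strictly southwest of P₂, a monotone path through both must visit P₁ then P₂; paths through both = C(7, 2)·C(7, 4)·C(2, 1) = 1470. Avoid both = 11440 − 2646 − 6006 + 1470 = 4258.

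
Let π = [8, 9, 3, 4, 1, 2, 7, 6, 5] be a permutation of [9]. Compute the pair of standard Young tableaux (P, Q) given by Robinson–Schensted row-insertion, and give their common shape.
P = [1, 2, 5] / [3, 4, 6] / [7, 9] / [8];  Q = [1, 2, 7] / [3, 4, 8] / [5, 6] / [9];  common shape = (3, 3, 2, 1)

Row-insert the values π_1, π_2, … into P one at a time, bumping the leftmost entry strictly greater than the inserted value down to the next row. The recording tableau Q records, in position (i, j), the step at which that cell was added to P.
  Insert 8 (step 1): P = [8];  Q = [1]
  Insert 9 (step 2): P = [8, 9];  Q = [1, 2]
  Insert 3 (step 3): P = [3, 9] / [8];  Q = [1, 2] / [3]
  Insert 4 (step 4): P = [3, 4] / [8, 9];  Q = [1, 2] / [3, 4]
  Insert 1 (step 5): P = [1, 4] / [3, 9] / [8];  Q = [1, 2] / [3, 4] / [5]
  Insert 2 (step 6): P = [1, 2] / [3, 4] / [8, 9];  Q = [1, 2] / [3, 4] / [5, 6]
  Insert 7 (step 7): P = [1, 2, 7] / [3, 4] / [8, 9];  Q = [1, 2, 7] / [3, 4] / [5, 6]
  Insert 6 (step 8): P = [1, 2, 6] / [3, 4, 7] / [8, 9];  Q = [1, 2, 7] / [3, 4, 8] / [5, 6]
  Insert 5 (step 9): P = [1, 2, 5] / [3, 4, 6] / [7, 9] / [8];  Q = [1, 2, 7] / [3, 4, 8] / [5, 6] / [9]
Final shape: (3, 3, 2, 1).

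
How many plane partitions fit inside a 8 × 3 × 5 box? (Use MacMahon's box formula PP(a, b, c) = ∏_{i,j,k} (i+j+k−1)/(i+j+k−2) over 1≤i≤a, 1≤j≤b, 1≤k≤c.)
PP(8, 3, 5) = 61408347

Evaluate the triple product over i = 1..8, j = 1..3, k = 1..5. The factors are (2/1) · (3/2) · (4/3) · (5/4) · (6/5) · (3/2) · (4/3) · (5/4) · … (120 factors total). The numerators and denominators telescope so the product is an integer; carrying out the multiplication exactly gives PP(8, 3, 5) = 61408347.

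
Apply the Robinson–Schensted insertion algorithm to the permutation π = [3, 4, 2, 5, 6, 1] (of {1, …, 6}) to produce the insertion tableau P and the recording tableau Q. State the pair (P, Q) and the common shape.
P = [1, 4, 5, 6] / [2] / [3];  Q = [1, 2, 4, 5] / [3] / [6];  common shape = (4, 1, 1)

Row-insert the values π_1, π_2, … into P one at a time, bumping the leftmost entry strictly greater than the inserted value down to the next row. The recording tableau Q records, in position (i, j), the step at which that cell was added to P.
  Insert 3 (step 1): P = [3];  Q = [1]
  Insert 4 (step 2): P = [3, 4];  Q = [1, 2]
  Insert 2 (step 3): P = [2, 4] / [3];  Q = [1, 2] / [3]
  Insert 5 (step 4): P = [2, 4, 5] / [3];  Q = [1, 2, 4] / [3]
  Insert 6 (step 5): P = [2, 4, 5, 6] / [3];  Q = [1, 2, 4, 5] / [3]
  Insert 1 (step 6): P = [1, 4, 5, 6] / [2] / [3];  Q = [1, 2, 4, 5] / [3] / [6]
Final shape: (4, 1, 1).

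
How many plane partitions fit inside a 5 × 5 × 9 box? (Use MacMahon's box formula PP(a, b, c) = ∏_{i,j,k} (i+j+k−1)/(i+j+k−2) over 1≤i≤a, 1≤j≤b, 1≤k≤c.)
PP(5, 5, 9) = 1566039386912

Evaluate the triple product over i = 1..5, j = 1..5, k = 1..9. The factors are (2/1) · (3/2) · (4/3) · (5/4) · (6/5) · (7/6) · (8/7) · (9/8) · … (225 factors total). The numerators and denominators telescope so the product is an integer; carrying out the multiplication exactly gives PP(5, 5, 9) = 1566039386912.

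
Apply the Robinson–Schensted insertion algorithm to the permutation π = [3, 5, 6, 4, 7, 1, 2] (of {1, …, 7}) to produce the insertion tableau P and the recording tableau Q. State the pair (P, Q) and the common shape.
P = [1, 2, 6, 7] / [3, 4] / [5];  Q = [1, 2, 3, 5] / [4, 7] / [6];  common shape = (4, 2, 1)

Row-insert the values π_1, π_2, … into P one at a time, bumping the leftmost entry strictly greater than the inserted value down to the next row. The recording tableau Q records, in position (i, j), the step at which that cell was added to P.
  Insert 3 (step 1): P = [3];  Q = [1]
  Insert 5 (step 2): P = [3, 5];  Q = [1, 2]
  Insert 6 (step 3): P = [3, 5, 6];  Q = [1, 2, 3]
  Insert 4 (step 4): P = [3, 4, 6] / [5];  Q = [1, 2, 3] / [4]
  Insert 7 (step 5): P = [3, 4, 6, 7] / [5];  Q = [1, 2, 3, 5] / [4]
  Insert 1 (step 6): P = [1, 4, 6, 7] / [3] / [5];  Q = [1, 2, 3, 5] / [4] / [6]
  Insert 2 (step 7): P = [1, 2, 6, 7] / [3, 4] / [5];  Q = [1, 2, 3, 5] / [4, 7] / [6]
Final shape: (4, 2, 1).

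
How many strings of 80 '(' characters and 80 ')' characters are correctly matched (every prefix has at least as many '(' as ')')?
C_80 = 1136359577947336271931632877004667456667613940

These balanced parentheses are counted by the Catalan number C_n = (1/(n + 1)) · C(2n, n). For n = 80: C_80 = (1/81) · C(160, 80) = 92045125813734238026462263037378063990076729140/81 = 1136359577947336271931632877004667456667613940.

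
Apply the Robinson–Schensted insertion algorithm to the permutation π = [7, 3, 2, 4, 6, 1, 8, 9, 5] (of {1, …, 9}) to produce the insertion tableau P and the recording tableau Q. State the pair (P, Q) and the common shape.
P = [1, 4, 5, 8, 9] / [2, 6] / [3] / [7];  Q = [1, 4, 5, 7, 8] / [2, 9] / [3] / [6];  common shape = (5, 2, 1, 1)

Row-insert the values π_1, π_2, … into P one at a time, bumping the leftmost entry strictly greater than the inserted value down to the next row. The recording tableau Q records, in position (i, j), the step at which that cell was added to P.
  Insert 7 (step 1): P = [7];  Q = [1]
  Insert 3 (step 2): P = [3] / [7];  Q = [1] / [2]
  Insert 2 (step 3): P = [2] / [3] / [7];  Q = [1] / [2] / [3]
  Insert 4 (step 4): P = [2, 4] / [3] / [7];  Q = [1, 4] / [2] / [3]
  Insert 6 (step 5): P = [2, 4, 6] / [3] / [7];  Q = [1, 4, 5] / [2] / [3]
  Insert 1 (step 6): P = [1, 4, 6] / [2] / [3] / [7];  Q = [1, 4, 5] / [2] / [3] / [6]
  Insert 8 (step 7): P = [1, 4, 6, 8] / [2] / [3] / [7];  Q = [1, 4, 5, 7] / [2] / [3] / [6]
  Insert 9 (step 8): P = [1, 4, 6, 8, 9] / [2] / [3] / [7];  Q = [1, 4, 5, 7, 8] / [2] / [3] / [6]
  Insert 5 (step 9): P = [1, 4, 5, 8, 9] / [2, 6] / [3] / [7];  Q = [1, 4, 5, 7, 8] / [2, 9] / [3] / [6]
Final shape: (5, 2, 1, 1).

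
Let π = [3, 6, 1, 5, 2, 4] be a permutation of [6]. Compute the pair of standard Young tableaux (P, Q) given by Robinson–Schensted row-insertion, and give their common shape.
P = [1, 2, 4] / [3, 5] / [6];  Q = [1, 2, 6] / [3, 4] / [5];  common shape = (3, 2, 1)

Row-insert the values π_1, π_2, … into P one at a time, bumping the leftmost entry strictly greater than the inserted value down to the next row. The recording tableau Q records, in position (i, j), the step at which that cell was added to P.
  Insert 3 (step 1): P = [3];  Q = [1]
  Insert 6 (step 2): P = [3, 6];  Q = [1, 2]
  Insert 1 (step 3): P = [1, 6] / [3];  Q = [1, 2] / [3]
  Insert 5 (step 4): P = [1, 5] / [3, 6];  Q = [1, 2] / [3, 4]
  Insert 2 (step 5): P = [1, 2] / [3, 5] / [6];  Q = [1, 2] / [3, 4] / [5]
  Insert 4 (step 6): P = [1, 2, 4] / [3, 5] / [6];  Q = [1, 2, 6] / [3, 4] / [5]
Final shape: (3, 2, 1).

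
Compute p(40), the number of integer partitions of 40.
p(40) = 37338

Compute p(n) via the recurrence p(n, m) = p(n, m−1) + p(n−m, m), where p(n, m) counts partitions of n with all parts ≤ m and p(n) = p(n, n). The base cases are p(0, m) = 1 and p(n, 0) = 0 for n > 0. Filling the table yields p(40) = 37338. (Euler's pentagonal recurrence is an alternative.)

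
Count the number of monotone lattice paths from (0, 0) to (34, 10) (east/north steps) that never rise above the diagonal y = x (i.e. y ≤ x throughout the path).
Number of paths = 1772326270

By the reflection principle (André's argument), the number of monotone paths to (34, 10) with n ≤ m that never go above y = x is C(44, 34) − C(44, 35) = 2481256778 − 708930508 = 1772326270.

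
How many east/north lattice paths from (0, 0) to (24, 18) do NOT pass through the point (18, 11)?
Number of paths = 294328171410

Total paths from (0, 0) to (24, 18): C(42, 24) = 353697121050. Paths through (18, 11): (paths (0, 0) → (18, 11)) × (paths (18, 11) → (24, 18)) = C(29, 18) · C(13, 6) = 34597290 · 1716 = 59368949640. Avoidance count = 353697121050 − 59368949640 = 294328171410.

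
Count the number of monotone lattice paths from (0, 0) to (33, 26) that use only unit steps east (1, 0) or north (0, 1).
Number of paths = 39602161018878633

A monotone lattice path from (0, 0) to (33, 26) consists of 33 east steps and 26 north steps in some order, so it is determined by which 33 of the 59 steps are east. The count is C(59, 33) = 39602161018878633.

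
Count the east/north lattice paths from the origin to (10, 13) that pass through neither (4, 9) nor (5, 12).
Number of paths = 973948

Inclusion–exclusion. Total paths: C(23, 10) = 1144066. Through P₁: C(13, 4)·C(10, 6) = 150150. Through P₂: C(17, 5)·C(6, 5) = 37128. Since P₁ is strictly southwest of P₂, a monotone path through both must visit P₁ then P₂; paths through both = C(13, 4)·C(4, 1)·C(6, 5) = 17160. Avoid both = 1144066 − 150150 − 37128 + 17160 = 973948.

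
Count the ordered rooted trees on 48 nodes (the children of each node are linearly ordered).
C_47 = 33868773757191046886429490

These ordered rooted trees are counted by the Catalan number C_n = (1/(n + 1)) · C(2n, n). For n = 47: C_47 = (1/48) · C(94, 47) = 1625701140345170250548615520/48 = 33868773757191046886429490.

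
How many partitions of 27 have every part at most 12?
p(27, parts ≤ 12) = 2503

Use the recurrence p(n, m) = p(n, m−1) + p(n−m, m): either the largest part is < m (count p(n, m−1)) or the largest part is exactly m (remove one copy of m, count p(n−m, m)). With p(0, ·) = 1 this gives p(27, parts ≤ 12) = 2503. (By conjugating Young diagrams, this also counts partitions of 27 into at most 12 parts.)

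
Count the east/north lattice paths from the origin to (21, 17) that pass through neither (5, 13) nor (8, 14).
Number of paths = 28579752540

Inclusion–exclusion. Total paths: C(38, 21) = 28781143380. Through P₁: C(18, 5)·C(20, 16) = 41511960. Through P₂: C(22, 8)·C(16, 13) = 179071200. Since P₁ is strictly southwest of P₂, a monotone path through both must visit P₁ then P₂; paths through both = C(18, 5)·C(4, 3)·C(16, 13) = 19192320. Avoid both = 28781143380 − 41511960 − 179071200 + 19192320 = 28579752540.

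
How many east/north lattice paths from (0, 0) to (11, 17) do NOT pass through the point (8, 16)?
Number of paths = 18532296

Total paths from (0, 0) to (11, 17): C(28, 11) = 21474180. Paths through (8, 16): (paths (0, 0) → (8, 16)) × (paths (8, 16) → (11, 17)) = C(24, 8) · C(4, 3) = 735471 · 4 = 2941884. Avoidance count = 21474180 − 2941884 = 18532296.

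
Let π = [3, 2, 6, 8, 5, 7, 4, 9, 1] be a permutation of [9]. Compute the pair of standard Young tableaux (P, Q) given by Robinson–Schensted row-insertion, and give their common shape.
P = [1, 4, 7, 9] / [2, 5, 8] / [3] / [6];  Q = [1, 3, 4, 8] / [2, 5, 6] / [7] / [9];  common shape = (4, 3, 1, 1)

Row-insert the values π_1, π_2, … into P one at a time, bumping the leftmost entry strictly greater than the inserted value down to the next row. The recording tableau Q records, in position (i, j), the step at which that cell was added to P.
  Insert 3 (step 1): P = [3];  Q = [1]
  Insert 2 (step 2): P = [2] / [3];  Q = [1] / [2]
  Insert 6 (step 3): P = [2, 6] / [3];  Q = [1, 3] / [2]
  Insert 8 (step 4): P = [2, 6, 8] / [3];  Q = [1, 3, 4] / [2]
  Insert 5 (step 5): P = [2, 5, 8] / [3, 6];  Q = [1, 3, 4] / [2, 5]
  Insert 7 (step 6): P = [2, 5, 7] / [3, 6, 8];  Q = [1, 3, 4] / [2, 5, 6]
  Insert 4 (step 7): P = [2, 4, 7] / [3, 5, 8] / [6];  Q = [1, 3, 4] / [2, 5, 6] / [7]
  Insert 9 (step 8): P = [2, 4, 7, 9] / [3, 5, 8] / [6];  Q = [1, 3, 4, 8] / [2, 5, 6] / [7]
  Insert 1 (step 9): P = [1, 4, 7, 9] / [2, 5, 8] / [3] / [6];  Q = [1, 3, 4, 8] / [2, 5, 6] / [7] / [9]
Final shape: (4, 3, 1, 1).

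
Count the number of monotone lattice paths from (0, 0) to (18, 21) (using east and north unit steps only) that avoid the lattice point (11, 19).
Number of paths = 60392561190

Total paths from (0, 0) to (18, 21): C(39, 18) = 62359143990. Paths through (11, 19): (paths (0, 0) → (11, 19)) × (paths (11, 19) → (18, 21)) = C(30, 11) · C(9, 7) = 54627300 · 36 = 1966582800. Avoidance count = 62359143990 − 1966582800 = 60392561190.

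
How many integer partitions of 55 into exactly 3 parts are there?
p(55, 3 parts) = 252

Partitions of n into exactly k parts are in bijection with partitions of n − k into at most k parts (subtract 1 from each part). So p(55, exactly 3) = p(52, parts ≤ 3). Computing via the recurrence p(m, j) = p(m, j−1) + p(m−j, j) gives 252.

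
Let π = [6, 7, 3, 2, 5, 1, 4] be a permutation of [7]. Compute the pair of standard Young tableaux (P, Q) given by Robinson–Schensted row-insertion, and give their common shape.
P = [1, 4] / [2, 5] / [3, 7] / [6];  Q = [1, 2] / [3, 5] / [4, 7] / [6];  common shape = (2, 2, 2, 1)

Row-insert the values π_1, π_2, … into P one at a time, bumping the leftmost entry strictly greater than the inserted value down to the next row. The recording tableau Q records, in position (i, j), the step at which that cell was added to P.
  Insert 6 (step 1): P = [6];  Q = [1]
  Insert 7 (step 2): P = [6, 7];  Q = [1, 2]
  Insert 3 (step 3): P = [3, 7] / [6];  Q = [1, 2] / [3]
  Insert 2 (step 4): P = [2, 7] / [3] / [6];  Q = [1, 2] / [3] / [4]
  Insert 5 (step 5): P = [2, 5] / [3, 7] / [6];  Q = [1, 2] / [3, 5] / [4]
  Insert 1 (step 6): P = [1, 5] / [2, 7] / [3] / [6];  Q = [1, 2] / [3, 5] / [4] / [6]
  Insert 4 (step 7): P = [1, 4] / [2, 5] / [3, 7] / [6];  Q = [1, 2] / [3, 5] / [4, 7] / [6]
Final shape: (2, 2, 2, 1).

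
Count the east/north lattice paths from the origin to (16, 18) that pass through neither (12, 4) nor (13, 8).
Number of paths = 2142796690

Inclusion–exclusion. Total paths: C(34, 16) = 2203961430. Through P₁: C(16, 12)·C(18, 4) = 5569200. Through P₂: C(21, 13)·C(13, 3) = 58198140. Since P₁ is strictly southwest of P₂, a monotone path through both must visit P₁ then P₂; paths through both = C(16, 12)·C(5, 1)·C(13, 3) = 2602600. Avoid both = 2203961430 − 5569200 − 58198140 + 2602600 = 2142796690.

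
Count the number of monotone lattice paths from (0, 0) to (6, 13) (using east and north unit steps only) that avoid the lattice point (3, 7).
Number of paths = 17052

Total paths from (0, 0) to (6, 13): C(19, 6) = 27132. Paths through (3, 7): (paths (0, 0) → (3, 7)) × (paths (3, 7) → (6, 13)) = C(10, 3) · C(9, 3) = 120 · 84 = 10080. Avoidance count = 27132 − 10080 = 17052.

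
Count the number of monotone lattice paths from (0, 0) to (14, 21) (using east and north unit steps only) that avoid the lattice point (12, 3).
Number of paths = 2319872950

Total paths from (0, 0) to (14, 21): C(35, 14) = 2319959400. Paths through (12, 3): (paths (0, 0) → (12, 3)) × (paths (12, 3) → (14, 21)) = C(15, 12) · C(20, 2) = 455 · 190 = 86450. Avoidance count = 2319959400 − 86450 = 2319872950.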